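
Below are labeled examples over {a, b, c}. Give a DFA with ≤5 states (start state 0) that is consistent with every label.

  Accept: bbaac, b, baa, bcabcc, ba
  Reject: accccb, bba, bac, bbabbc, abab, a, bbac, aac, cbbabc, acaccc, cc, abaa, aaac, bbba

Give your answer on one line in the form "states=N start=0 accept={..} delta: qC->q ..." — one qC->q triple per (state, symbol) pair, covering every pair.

Fold the examples into a partial DFA from state 0: repeatedly fix the first undefined (state, symbol) met by the shortest-then-alphabetical prefix, trying targets in increasing order and rejecting any under which an Accept and a Reject string meet in one state with the same remainder; add a state when all current targets are rejected. Accepting states are where Accept strings end.
a: 0a undefined. 0a->0: no, baa/abaa meet in 0 with "baa" left. Open state 1: 0a->1.
b: 0b undefined. 0b->0: no, bbaac/aac meet in 1 with "ac" left. 0b->1: no, b/a meet in 1. Open state 2: 0b->2.
c: 0c undefined. 0c->0: ok.
aa: 1a undefined. 1a->0: ok.
ab: 1b undefined. 1b->0: ok.
ac: 1c undefined. 1c->0: no, b/accccb meet in 2. 1c->1: ok.
ba: 2a undefined. 2a->0: no, baa/a meet in 1. 2a->1: no, baa/accccb meet in 0. 2a->2: ok.
bb: 2b undefined. 2b->0: no, bbaac/accccb meet in 0. 2b->1: no, bbaac/bbabbc meet in 1. 2b->2: no, bbaac/bac meet in 2 with "c" left. Open state 3: 2b->3.
bc: 2c undefined. 2c->0: no, bcabcc/accccb meet in 0. 2c->1: no, bcabcc/bac meet in 1. 2c->2: no, b/bac meet in 2. 2c->3: ok.
bba: 3a undefined. 3a->0: no, bbaac/a meet in 1. 3a->1: no, bbaac/accccb meet in 0. 3a->2: no, bbaac/bac meet in 3. 3a->3: no, bbaac/bbac meet in 3 with "c" left. Open state 4: 3a->4.
bbb: 3b undefined. 3b->0: ok.
bbaa: 4a undefined. 4a->0: no, bbaac/accccb meet in 0. 4a->1: no, bbaac/a meet in 1. 4a->2: no, bbaac/bac meet in 3. 4a->3: ok.
bbab: 4b undefined. 4b->0: no, bcabcc/accccb meet in 0. 4b->1: no, bcabcc/a meet in 1. 4b->2: no, bbaac/bbabbc meet in 3 with "c" left. 4b->3: no, bbaac/cbbabc meet in 3 with "c" left. 4b->4: ok.
bbac: 4c undefined. 4c->0: no, bcabcc/accccb meet in 0. 4c->1: no, bcabcc/bbabbc meet in 1. 4c->2: no, b/bbabbc meet in 2. 4c->3: ok.
bbaac: 3c undefined. 3c->0: no, bbaac/accccb meet in 0. 3c->1: no, bbaac/a meet in 1. 3c->2: ok.
All examples now run through 5 states with every (state, symbol) defined. Accept strings end in {2}, Reject strings end in {0,1,3,4}; accept={2}.

states=5 start=0 accept={2} delta: 0a->1 0b->2 0c->0 1a->0 1b->0 1c->1 2a->2 2b->3 2c->3 3a->4 3b->0 3c->2 4a->3 4b->4 4c->3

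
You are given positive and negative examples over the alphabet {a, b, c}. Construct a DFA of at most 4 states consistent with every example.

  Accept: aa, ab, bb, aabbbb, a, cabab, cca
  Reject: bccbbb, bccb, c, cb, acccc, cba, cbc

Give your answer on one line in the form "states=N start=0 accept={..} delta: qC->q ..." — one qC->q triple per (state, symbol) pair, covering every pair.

states=3 start=0 accept={0} delta: 0a->0 0b->0 0c->1 1a->0 1b->2 1c->1 2a->1 2b->1 2c->1

State merging on the prefix tree: take the shortest (then alphabetical) example prefix whose next move is undefined and point that move at state 0, else 1, else 2, ...; a target is out if some Accept/Reject pair would then sit in one state with the same input left (inseparable). If every existing state is out, open a new one.
a: 0a undefined. 0a->0: ok.
b: 0b undefined. 0b->0: ok.
c: 0c undefined. 0c->0: no, aa/bccbbb meet in 0. Open state 1: 0c->1.
ca: 1a undefined. 1a->0: ok.
cb: 1b undefined. 1b->0: no, aa/cb meet in 0. 1b->1: no, aa/cba meet in 0. Open state 2: 1b->2.
cc: 1c undefined. 1c->0: no, aa/bccbbb meet in 0. 1c->1: ok.
cba: 2a undefined. 2a->0: no, aa/cba meet in 0. 2a->1: ok.
cbc: 2c undefined. 2c->0: no, aa/cbc meet in 0. 2c->1: ok.
bccbb: 2b undefined. 2b->0: no, aa/bccbbb meet in 0. 2b->1: ok.
All examples now run through 3 states with every (state, symbol) defined. Accept strings end in {0}, Reject strings end in {1,2}; accept={0}.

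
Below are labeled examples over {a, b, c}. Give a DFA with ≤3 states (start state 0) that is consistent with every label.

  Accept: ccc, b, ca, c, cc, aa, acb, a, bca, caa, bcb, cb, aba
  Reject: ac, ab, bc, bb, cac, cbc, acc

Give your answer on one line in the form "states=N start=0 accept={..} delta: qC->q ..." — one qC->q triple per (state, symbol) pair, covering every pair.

states=3 start=0 accept={0,1} delta: 0a->1 0b->1 0c->0 1a->0 1b->2 1c->2 2a->0 2b->0 2c->2

Fold the examples into a partial DFA from state 0: repeatedly fix the first undefined (state, symbol) met by the shortest-then-alphabetical prefix, trying targets in increasing order and rejecting any under which an Accept and a Reject string meet in one state with the same remainder; add a state when all current targets are rejected. Accepting states are where Accept strings end.
a: 0a undefined. 0a->0: no, b/ab meet in 0 with "b" left. Open state 1: 0a->1.
b: 0b undefined. 0b->0: no, b/bb meet in 0. 0b->1: ok.
c: 0c undefined. 0c->0: ok.
aa: 1a undefined. 1a->0: ok.
ab: 1b undefined. 1b->0: no, ccc/ab meet in 0. 1b->1: no, b/ab meet in 1. Open state 2: 1b->2.
ac: 1c undefined. 1c->0: no, ccc/ac meet in 0. 1c->1: no, b/ac meet in 1. 1c->2: ok.
aba: 2a undefined. 2a->0: ok.
acb: 2b undefined. 2b->0: ok.
acc: 2c undefined. 2c->0: no, ccc/acc meet in 0. 2c->1: no, b/acc meet in 1. 2c->2: ok.
All examples now run through 3 states with every (state, symbol) defined. Accept strings end in {0,1}, Reject strings end in {2}; accept={0,1}.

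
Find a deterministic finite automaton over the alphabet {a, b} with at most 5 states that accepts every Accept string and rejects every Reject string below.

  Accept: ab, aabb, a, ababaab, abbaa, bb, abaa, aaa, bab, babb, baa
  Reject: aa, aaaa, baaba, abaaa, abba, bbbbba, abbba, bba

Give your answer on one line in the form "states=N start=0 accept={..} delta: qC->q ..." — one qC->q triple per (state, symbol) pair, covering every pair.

states=2 start=0 accept={1} delta: 0a->1 0b->1 1a->0 1b->1

State merging on the prefix tree: take the shortest (then alphabetical) example prefix whose next move is undefined and point that move at state 0, else 1, else 2, ...; a target is out if some Accept/Reject pair would then sit in one state with the same input left (inseparable). If every existing state is out, open a new one.
a: 0a undefined. 0a->0: no, a/aa meet in 0. Open state 1: 0a->1.
b: 0b undefined. 0b->0: no, a/bbbbba meet in 1. 0b->1: ok.
aa: 1a undefined. 1a->0: ok.
ab: 1b undefined. 1b->0: no, ab/aa meet in 0. 1b->1: ok.
All examples now run through 2 states with every (state, symbol) defined. Accept strings end in {1}, Reject strings end in {0}; accept={1}.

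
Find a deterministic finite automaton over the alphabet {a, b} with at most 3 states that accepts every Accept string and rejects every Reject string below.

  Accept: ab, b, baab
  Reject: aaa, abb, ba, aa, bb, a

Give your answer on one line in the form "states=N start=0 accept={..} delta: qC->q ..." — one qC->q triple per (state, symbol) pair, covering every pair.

State merging on the prefix tree: take the shortest (then alphabetical) example prefix whose next move is undefined and point that move at state 0, else 1, else 2, ...; a target is out if some Accept/Reject pair would then sit in one state with the same input left (inseparable). If every existing state is out, open a new one.
a: 0a undefined. 0a->0: ok.
b: 0b undefined. 0b->0: no, ab/aaa meet in 0. Open state 1: 0b->1.
ba: 1a undefined. 1a->0: ok.
bb: 1b undefined. 1b->0: ok.
All examples now run through 2 states with every (state, symbol) defined. Accept strings end in {1}, Reject strings end in {0}; accept={1}.

states=2 start=0 accept={1} delta: 0a->0 0b->1 1a->0 1b->0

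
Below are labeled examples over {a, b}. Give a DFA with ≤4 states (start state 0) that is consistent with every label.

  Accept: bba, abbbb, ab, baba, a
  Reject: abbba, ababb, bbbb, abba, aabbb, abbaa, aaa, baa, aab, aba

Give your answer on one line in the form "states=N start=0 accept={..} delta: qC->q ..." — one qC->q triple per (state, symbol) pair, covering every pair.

states=3 start=0 accept={1} delta: 0a->1 0b->2 1a->2 1b->1 2a->2 2b->0

State merging on the prefix tree: take the shortest (then alphabetical) example prefix whose next move is undefined and point that move at state 0, else 1, else 2, ...; a target is out if some Accept/Reject pair would then sit in one state with the same input left (inseparable). If every existing state is out, open a new one.
a: 0a undefined. 0a->0: no, bba/abba meet in 0 with "bba" left. Open state 1: 0a->1.
b: 0b undefined. 0b->0: no, baba/aba meet in 1 with "ba" left. 0b->1: no, bba/aba meet in 1 with "ba" left. Open state 2: 0b->2.
aa: 1a undefined. 1a->0: no, a/aaa meet in 1. 1a->1: no, ab/aab meet in 1 with "b" left. 1a->2: ok.
ab: 1b undefined. 1b->0: no, bba/abbba meet in 2 with "ba" left. 1b->1: ok.
ba: 2a undefined. 2a->0: no, abbbb/baa meet in 1. 2a->1: no, abbbb/abbaa meet in 1. 2a->2: ok.
bb: 2b undefined. 2b->0: ok.
All examples now run through 3 states with every (state, symbol) defined. Accept strings end in {1}, Reject strings end in {0,2}; accept={1}.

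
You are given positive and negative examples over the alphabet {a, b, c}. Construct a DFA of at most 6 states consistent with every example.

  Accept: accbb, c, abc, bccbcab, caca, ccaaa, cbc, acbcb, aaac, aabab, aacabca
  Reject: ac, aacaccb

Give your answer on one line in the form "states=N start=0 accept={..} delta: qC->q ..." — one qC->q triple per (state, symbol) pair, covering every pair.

Fold the examples into a partial DFA from state 0: repeatedly fix the first undefined (state, symbol) met by the shortest-then-alphabetical prefix, trying targets in increasing order and rejecting any under which an Accept and a Reject string meet in one state with the same remainder; add a state when all current targets are rejected. Accepting states are where Accept strings end.
a: 0a undefined. 0a->0: no, c/ac meet in 0 with "c" left. Open state 1: 0a->1.
b: 0b undefined. 0b->0: ok.
c: 0c undefined. 0c->0: ok.
aa: 1a undefined. 1a->0: no, aaac/ac meet in 1 with "c" left. 1a->1: no, aaac/ac meet in 1 with "c" left. Open state 2: 1a->2.
ab: 1b undefined. 1b->0: ok.
ac: 1c undefined. 1c->0: no, accbb/ac meet in 0. 1c->1: ok.
aaa: 2a undefined. 2a->0: ok.
aab: 2b undefined. 2b->0: ok.
aac: 2c undefined. 2c->0: no, accbb/aacaccb meet in 0. 2c->1: no, accbb/aacaccb meet in 0. 2c->2: no, accbb/aacaccb meet in 0. Open state 3: 2c->3.
aaca: 3a undefined. 3a->0: no, accbb/aacaccb meet in 0. 3a->1: no, accbb/aacaccb meet in 0. 3a->2: no, aacabca/ac meet in 1. 3a->3: ok.
aacab: 3b undefined. 3b->0: no, aacabca/ac meet in 1. 3b->1: ok.
aacac: 3c undefined. 3c->0: no, accbb/aacaccb meet in 0. 3c->1: no, accbb/aacaccb meet in 0. 3c->2: ok.
All examples now run through 4 states with every (state, symbol) defined. Accept strings end in {0,2}, Reject strings end in {1}; accept={0,2}.

states=4 start=0 accept={0,2} delta: 0a->1 0b->0 0c->0 1a->2 1b->0 1c->1 2a->0 2b->0 2c->3 3a->3 3b->1 3c->2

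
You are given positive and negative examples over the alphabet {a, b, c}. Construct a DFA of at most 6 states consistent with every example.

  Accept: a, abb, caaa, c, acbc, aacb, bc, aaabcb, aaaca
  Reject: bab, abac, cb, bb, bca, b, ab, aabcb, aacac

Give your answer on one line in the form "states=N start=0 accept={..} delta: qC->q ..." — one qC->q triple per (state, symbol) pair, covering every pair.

states=4 start=0 accept={1} delta: 0a->1 0b->0 0c->1 1a->2 1b->2 1c->0 2a->3 2b->1 2c->2 3a->1 3b->2 3c->0

State merging on the prefix tree: take the shortest (then alphabetical) example prefix whose next move is undefined and point that move at state 0, else 1, else 2, ...; a target is out if some Accept/Reject pair would then sit in one state with the same input left (inseparable). If every existing state is out, open a new one.
a: 0a undefined. 0a->0: no, abb/bb meet in 0 with "bb" left. Open state 1: 0a->1.
b: 0b undefined. 0b->0: ok.
c: 0c undefined. 0c->0: no, a/bca meet in 1. 0c->1: ok.
aa: 1a undefined. 1a->0: no, a/aacac meet in 1. 1a->1: no, a/bca meet in 1. Open state 2: 1a->2.
ab: 1b undefined. 1b->0: no, abb/bab meet in 0. 1b->1: no, a/bab meet in 1. 1b->2: ok.
ac: 1c undefined. 1c->0: ok.
aaa: 2a undefined. 2a->0: no, a/abac meet in 1. 2a->1: no, caaa/bab meet in 2. 2a->2: no, caaa/bab meet in 2. Open state 3: 2a->3.
aab: 2b undefined. 2b->0: no, abb/bb meet in 0. 2b->1: ok.
aac: 2c undefined. 2c->0: no, aacb/bb meet in 0. 2c->1: no, a/aacac meet in 1. 2c->2: ok.
aaab: 3b undefined. 3b->0: no, aaabcb/bab meet in 2. 3b->1: no, aaabcb/bb meet in 0. 3b->2: ok.
aaac: 3c undefined. 3c->0: ok.
caaa: 3a undefined. 3a->0: no, caaa/abac meet in 0. 3a->1: ok.
All examples now run through 4 states with every (state, symbol) defined. Accept strings end in {1}, Reject strings end in {0,2}; accept={1}.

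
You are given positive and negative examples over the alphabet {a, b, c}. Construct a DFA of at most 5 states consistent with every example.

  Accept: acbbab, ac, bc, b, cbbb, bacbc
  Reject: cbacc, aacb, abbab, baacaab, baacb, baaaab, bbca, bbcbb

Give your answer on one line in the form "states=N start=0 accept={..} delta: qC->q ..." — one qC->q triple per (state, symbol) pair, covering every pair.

State merging on the prefix tree: take the shortest (then alphabetical) example prefix whose next move is undefined and point that move at state 0, else 1, else 2, ...; a target is out if some Accept/Reject pair would then sit in one state with the same input left (inseparable). If every existing state is out, open a new one.
a: 0a undefined. 0a->0: ok.
b: 0b undefined. 0b->0: no, b/abbab meet in 0. Open state 1: 0b->1.
c: 0c undefined. 0c->0: no, acbbab/abbab meet in 1 with "bab" left. 0c->1: ok.
ba: 1a undefined. 1a->0: no, ac/baacaab meet in 1. 1a->1: ok.
bb: 1b undefined. 1b->0: no, acbbab/aacb meet in 0. 1b->1: no, acbbab/aacb meet in 1. Open state 2: 1b->2.
bc: 1c undefined. 1c->0: no, ac/baacaab meet in 1. 1c->1: ok.
bbc: 2c undefined. 2c->0: no, bacbc/bbca meet in 0. 2c->1: no, ac/bbca meet in 1. 2c->2: no, cbbb/bbcbb meet in 2 with "bb" left. Open state 3: 2c->3.
cba: 2a undefined. 2a->0: no, ac/cbacc meet in 1. 2a->1: no, ac/cbacc meet in 1. 2a->2: ok.
cbb: 2b undefined. 2b->0: ok.
bbca: 3a undefined. 3a->0: ok.
bbcb: 3b undefined. 3b->0: no, acbbab/bbcbb meet in 1. 3b->1: ok.
cbacc: 3c undefined. 3c->0: ok.
All examples now run through 4 states with every (state, symbol) defined. Accept strings end in {1,3}, Reject strings end in {0,2}; accept={1,3}.

states=4 start=0 accept={1,3} delta: 0a->0 0b->1 0c->1 1a->1 1b->2 1c->1 2a->2 2b->0 2c->3 3a->0 3b->1 3c->0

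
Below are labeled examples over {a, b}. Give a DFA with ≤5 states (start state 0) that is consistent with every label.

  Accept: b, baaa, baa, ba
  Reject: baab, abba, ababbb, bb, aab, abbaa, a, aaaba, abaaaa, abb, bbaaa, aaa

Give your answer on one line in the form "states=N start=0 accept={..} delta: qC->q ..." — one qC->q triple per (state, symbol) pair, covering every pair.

Fold the examples into a partial DFA from state 0: repeatedly fix the first undefined (state, symbol) met by the shortest-then-alphabetical prefix, trying targets in increasing order and rejecting any under which an Accept and a Reject string meet in one state with the same remainder; add a state when all current targets are rejected. Accepting states are where Accept strings end.
a: 0a undefined. 0a->0: no, b/aab meet in 0 with "b" left. Open state 1: 0a->1.
b: 0b undefined. 0b->0: no, b/bb meet in 0. 0b->1: no, b/a meet in 1. Open state 2: 0b->2.
aa: 1a undefined. 1a->0: no, b/aab meet in 2. 1a->1: ok.
ab: 1b undefined. 1b->0: no, b/abb meet in 2. 1b->1: ok.
ba: 2a undefined. 2a->0: no, baaa/baab meet in 1. 2a->1: no, baaa/baab meet in 1. 2a->2: ok.
bb: 2b undefined. 2b->0: ok.
All examples now run through 3 states with every (state, symbol) defined. Accept strings end in {2}, Reject strings end in {0,1}; accept={2}.

states=3 start=0 accept={2} delta: 0a->1 0b->2 1a->1 1b->1 2a->2 2b->0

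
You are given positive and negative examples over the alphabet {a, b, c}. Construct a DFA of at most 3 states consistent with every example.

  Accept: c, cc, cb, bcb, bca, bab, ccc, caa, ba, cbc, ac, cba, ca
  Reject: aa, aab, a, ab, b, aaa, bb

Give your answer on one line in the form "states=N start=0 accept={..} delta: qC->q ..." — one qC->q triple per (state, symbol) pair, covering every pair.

State merging on the prefix tree: take the shortest (then alphabetical) example prefix whose next move is undefined and point that move at state 0, else 1, else 2, ...; a target is out if some Accept/Reject pair would then sit in one state with the same input left (inseparable). If every existing state is out, open a new one.
a: 0a undefined. 0a->0: ok.
b: 0b undefined. 0b->0: no, bab/aa meet in 0. Open state 1: 0b->1.
c: 0c undefined. 0c->0: no, c/aa meet in 0. 0c->1: no, c/aab meet in 1. Open state 2: 0c->2.
ba: 1a undefined. 1a->0: no, bab/aab meet in 1. 1a->1: no, bab/bb meet in 1 with "b" left. 1a->2: ok.
bb: 1b undefined. 1b->0: ok.
bc: 1c undefined. 1c->0: no, bcb/aab meet in 1. 1c->1: no, bcb/aa meet in 0. 1c->2: ok.
ca: 2a undefined. 2a->0: no, bca/aa meet in 0. 2a->1: no, bca/aab meet in 1. 2a->2: ok.
cb: 2b undefined. 2b->0: no, cb/aa meet in 0. 2b->1: no, cb/aab meet in 1. 2b->2: ok.
cc: 2c undefined. 2c->0: no, cc/aa meet in 0. 2c->1: no, cc/aab meet in 1. 2c->2: ok.
All examples now run through 3 states with every (state, symbol) defined. Accept strings end in {2}, Reject strings end in {0,1}; accept={2}.

states=3 start=0 accept={2} delta: 0a->0 0b->1 0c->2 1a->2 1b->0 1c->2 2a->2 2b->2 2c->2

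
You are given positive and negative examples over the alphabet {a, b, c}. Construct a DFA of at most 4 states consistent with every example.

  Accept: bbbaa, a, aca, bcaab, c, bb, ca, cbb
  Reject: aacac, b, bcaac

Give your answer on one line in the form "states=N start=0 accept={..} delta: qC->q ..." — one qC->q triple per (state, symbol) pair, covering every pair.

State merging on the prefix tree: take the shortest (then alphabetical) example prefix whose next move is undefined and point that move at state 0, else 1, else 2, ...; a target is out if some Accept/Reject pair would then sit in one state with the same input left (inseparable). If every existing state is out, open a new one.
a: 0a undefined. 0a->0: ok.
b: 0b undefined. 0b->0: no, bbbaa/b meet in 0. Open state 1: 0b->1.
c: 0c undefined. 0c->0: no, a/aacac meet in 0. 0c->1: no, c/b meet in 1. Open state 2: 0c->2.
bb: 1b undefined. 1b->0: ok.
bc: 1c undefined. 1c->0: no, bcaab/b meet in 1. 1c->1: ok.
ca: 2a undefined. 2a->0: no, c/aacac meet in 2. 2a->1: no, aca/aacac meet in 1. 2a->2: ok.
cb: 2b undefined. 2b->0: no, cbb/b meet in 1. 2b->1: ok.
bca: 1a undefined. 1a->0: no, aca/bcaac meet in 2. 1a->1: no, bbbaa/b meet in 1. 1a->2: no, bcaab/b meet in 1. Open state 3: 1a->3.
bcaa: 3a undefined. 3a->0: no, aca/bcaac meet in 2. 3a->1: no, bbbaa/b meet in 1. 3a->2: no, bcaab/b meet in 1. 3a->3: ok.
aacac: 2c undefined. 2c->0: no, a/aacac meet in 0. 2c->1: ok.
bcaab: 3b undefined. 3b->0: ok.
bcaac: 3c undefined. 3c->0: no, a/bcaac meet in 0. 3c->1: ok.
All examples now run through 4 states with every (state, symbol) defined. Accept strings end in {0,2,3}, Reject strings end in {1}; accept={0,2,3}.

states=4 start=0 accept={0,2,3} delta: 0a->0 0b->1 0c->2 1a->3 1b->0 1c->1 2a->2 2b->1 2c->1 3a->3 3b->0 3c->1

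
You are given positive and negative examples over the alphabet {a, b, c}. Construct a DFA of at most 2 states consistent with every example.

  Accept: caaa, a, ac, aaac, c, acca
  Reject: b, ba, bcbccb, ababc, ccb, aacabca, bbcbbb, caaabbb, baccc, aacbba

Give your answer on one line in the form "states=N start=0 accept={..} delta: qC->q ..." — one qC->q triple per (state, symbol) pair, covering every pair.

Fold the examples into a partial DFA from state 0: repeatedly fix the first undefined (state, symbol) met by the shortest-then-alphabetical prefix, trying targets in increasing order and rejecting any under which an Accept and a Reject string meet in one state with the same remainder; add a state when all current targets are rejected. Accepting states are where Accept strings end.
a: 0a undefined. 0a->0: ok.
b: 0b undefined. 0b->0: no, a/b meet in 0. Open state 1: 0b->1.
c: 0c undefined. 0c->0: ok.
ba: 1a undefined. 1a->0: no, caaa/ba meet in 0. 1a->1: ok.
bb: 1b undefined. 1b->0: no, caaa/ababc meet in 0. 1b->1: ok.
bc: 1c undefined. 1c->0: no, caaa/ababc meet in 0. 1c->1: ok.
All examples now run through 2 states with every (state, symbol) defined. Accept strings end in {0}, Reject strings end in {1}; accept={0}.

states=2 start=0 accept={0} delta: 0a->0 0b->1 0c->0 1a->1 1b->1 1c->1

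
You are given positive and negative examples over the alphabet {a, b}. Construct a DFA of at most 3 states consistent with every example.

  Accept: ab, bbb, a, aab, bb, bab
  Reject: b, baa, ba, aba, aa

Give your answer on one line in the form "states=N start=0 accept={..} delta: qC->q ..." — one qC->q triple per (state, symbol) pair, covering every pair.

states=3 start=0 accept={1} delta: 0a->1 0b->2 1a->2 1b->1 2a->2 2b->1

State merging on the prefix tree: take the shortest (then alphabetical) example prefix whose next move is undefined and point that move at state 0, else 1, else 2, ...; a target is out if some Accept/Reject pair would then sit in one state with the same input left (inseparable). If every existing state is out, open a new one.
a: 0a undefined. 0a->0: no, ab/b meet in 0 with "b" left. Open state 1: 0a->1.
b: 0b undefined. 0b->0: no, bbb/b meet in 0. 0b->1: no, a/b meet in 1. Open state 2: 0b->2.
aa: 1a undefined. 1a->0: no, aab/b meet in 2. 1a->1: no, a/aa meet in 1. 1a->2: ok.
ab: 1b undefined. 1b->0: no, a/aba meet in 1. 1b->1: ok.
ba: 2a undefined. 2a->0: no, ab/baa meet in 1. 2a->1: no, ab/ba meet in 1. 2a->2: ok.
bb: 2b undefined. 2b->0: no, bbb/b meet in 2. 2b->1: ok.
All examples now run through 3 states with every (state, symbol) defined. Accept strings end in {1}, Reject strings end in {2}; accept={1}.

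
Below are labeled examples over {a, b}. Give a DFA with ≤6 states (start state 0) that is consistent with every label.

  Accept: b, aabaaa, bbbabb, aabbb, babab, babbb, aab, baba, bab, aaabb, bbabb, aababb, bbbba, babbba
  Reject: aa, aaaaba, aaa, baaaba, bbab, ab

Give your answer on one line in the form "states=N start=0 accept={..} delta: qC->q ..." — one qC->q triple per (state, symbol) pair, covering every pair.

Fold the examples into a partial DFA from state 0: repeatedly fix the first undefined (state, symbol) met by the shortest-then-alphabetical prefix, trying targets in increasing order and rejecting any under which an Accept and a Reject string meet in one state with the same remainder; add a state when all current targets are rejected. Accepting states are where Accept strings end.
a: 0a undefined. 0a->0: no, b/ab meet in 0 with "b" left. Open state 1: 0a->1.
b: 0b undefined. 0b->0: no, bab/bbab meet in 1 with "b" left. 0b->1: ok.
aa: 1a undefined. 1a->0: no, b/aaa meet in 1. 1a->1: no, b/aa meet in 1. Open state 2: 1a->2.
ab: 1b undefined. 1b->0: ok.
aaa: 2a undefined. 2a->0: no, b/aaaaba meet in 1. 2a->1: no, b/aaa meet in 1. 2a->2: no, baba/aaaaba meet in 2 with "ba" left. Open state 3: 2a->3.
aab: 2b undefined. 2b->0: no, aabaaa/aaa meet in 3. 2b->1: no, bbbabb/bbab meet in 0. 2b->2: no, bbbabb/aa meet in 2. 2b->3: no, aab/aaa meet in 3. Open state 4: 2b->4.
aaaa: 3a undefined. 3a->0: ok.
aaab: 3b undefined. 3b->0: ok.
aaba: 4a undefined. 4a->0: no, aabaaa/aa meet in 2. 4a->1: no, aabaaa/aaa meet in 3. 4a->2: no, aabaaa/bbab meet in 0. 4a->3: no, babab/bbab meet in 0. 4a->4: ok.
aabb: 4b undefined. 4b->0: no, bbbabb/bbab meet in 0. 4b->1: no, aabbb/bbab meet in 0. 4b->2: no, bbbabb/aa meet in 2. 4b->3: no, bbbabb/aaa meet in 3. 4b->4: ok.
All examples now run through 5 states with every (state, symbol) defined. Accept strings end in {1,4}, Reject strings end in {0,2,3}; accept={1,4}.

states=5 start=0 accept={1,4} delta: 0a->1 0b->1 1a->2 1b->0 2a->3 2b->4 3a->0 3b->0 4a->4 4b->4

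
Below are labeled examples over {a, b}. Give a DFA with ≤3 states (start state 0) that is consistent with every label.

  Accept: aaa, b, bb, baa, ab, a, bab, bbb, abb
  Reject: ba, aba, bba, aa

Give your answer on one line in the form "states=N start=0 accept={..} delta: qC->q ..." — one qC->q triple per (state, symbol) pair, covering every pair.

Fold the examples into a partial DFA from state 0: repeatedly fix the first undefined (state, symbol) met by the shortest-then-alphabetical prefix, trying targets in increasing order and rejecting any under which an Accept and a Reject string meet in one state with the same remainder; add a state when all current targets are rejected. Accepting states are where Accept strings end.
a: 0a undefined. 0a->0: no, aaa/aa meet in 0. Open state 1: 0a->1.
b: 0b undefined. 0b->0: no, baa/aa meet in 1 with "a" left. 0b->1: ok.
aa: 1a undefined. 1a->0: ok.
ab: 1b undefined. 1b->0: no, aaa/aba meet in 1. 1b->1: ok.
All examples now run through 2 states with every (state, symbol) defined. Accept strings end in {1}, Reject strings end in {0}; accept={1}.

states=2 start=0 accept={1} delta: 0a->1 0b->1 1a->0 1b->1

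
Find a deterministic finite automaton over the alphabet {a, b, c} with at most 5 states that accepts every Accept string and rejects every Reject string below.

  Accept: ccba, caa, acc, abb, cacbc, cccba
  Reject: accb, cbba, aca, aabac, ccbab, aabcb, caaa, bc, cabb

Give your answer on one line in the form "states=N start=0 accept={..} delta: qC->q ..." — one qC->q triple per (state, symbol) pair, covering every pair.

Fold the examples into a partial DFA from state 0: repeatedly fix the first undefined (state, symbol) met by the shortest-then-alphabetical prefix, trying targets in increasing order and rejecting any under which an Accept and a Reject string meet in one state with the same remainder; add a state when all current targets are rejected. Accepting states are where Accept strings end.
a: 0a undefined. 0a->0: ok.
b: 0b undefined. 0b->0: ok.
c: 0c undefined. 0c->0: no, ccba/accb meet in 0. Open state 1: 0c->1.
ca: 1a undefined. 1a->0: no, caa/aca meet in 0. 1a->1: no, caa/aca meet in 1. Open state 2: 1a->2.
cb: 1b undefined. 1b->0: no, abb/cbba meet in 0. 1b->1: ok.
cc: 1c undefined. 1c->0: no, ccba/accb meet in 0. 1c->1: no, ccba/cbba meet in 2. 1c->2: no, acc/cbba meet in 2. Open state 3: 1c->3.
caa: 2a undefined. 2a->0: no, caa/caaa meet in 0. 2a->1: no, caa/aabac meet in 1. 2a->2: no, caa/cbba meet in 2. 2a->3: ok.
cab: 2b undefined. 2b->0: no, abb/cabb meet in 0. 2b->1: ok.
cac: 2c undefined. 2c->0: no, cacbc/aabac meet in 1. 2c->1: ok.
ccb: 3b undefined. 3b->0: no, ccba/accb meet in 0. 3b->1: no, ccba/cbba meet in 2. 3b->2: ok.
ccc: 3c undefined. 3c->0: ok.
caaa: 3a undefined. 3a->0: no, abb/caaa meet in 0. 3a->1: ok.
All examples now run through 4 states with every (state, symbol) defined. Accept strings end in {0,3}, Reject strings end in {1,2}; accept={0,3}.

states=4 start=0 accept={0,3} delta: 0a->0 0b->0 0c->1 1a->2 1b->1 1c->3 2a->3 2b->1 2c->1 3a->1 3b->2 3c->0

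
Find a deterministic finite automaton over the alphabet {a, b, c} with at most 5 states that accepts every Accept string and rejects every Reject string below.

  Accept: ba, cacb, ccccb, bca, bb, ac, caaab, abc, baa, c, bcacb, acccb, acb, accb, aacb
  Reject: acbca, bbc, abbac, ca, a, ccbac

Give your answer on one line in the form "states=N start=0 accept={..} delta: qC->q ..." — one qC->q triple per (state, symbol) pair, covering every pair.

Fold the examples into a partial DFA from state 0: repeatedly fix the first undefined (state, symbol) met by the shortest-then-alphabetical prefix, trying targets in increasing order and rejecting any under which an Accept and a Reject string meet in one state with the same remainder; add a state when all current targets are rejected. Accepting states are where Accept strings end.
a: 0a undefined. 0a->0: ok.
b: 0b undefined. 0b->0: no, ba/a meet in 0. Open state 1: 0b->1.
c: 0c undefined. 0c->0: no, bca/acbca meet in 1 with "ca" left. 0c->1: no, ba/ca meet in 1 with "a" left. Open state 2: 0c->2.
ba: 1a undefined. 1a->0: no, ba/a meet in 0. 1a->1: ok.
bb: 1b undefined. 1b->0: no, bb/a meet in 0. 1b->1: no, abc/bbc meet in 1 with "c" left. 1b->2: ok.
bc: 1c undefined. 1c->0: no, bca/a meet in 0. 1c->1: ok.
ca: 2a undefined. 2a->0: no, bb/abbac meet in 2. 2a->1: no, ba/abbac meet in 1. 2a->2: no, bb/ca meet in 2. Open state 3: 2a->3.
cc: 2c undefined. 2c->0: no, ba/ccbac meet in 1. 2c->1: no, ba/bbc meet in 1. 2c->2: no, bb/bbc meet in 2. 2c->3: ok.
acb: 2b undefined. 2b->0: no, acb/a meet in 0. 2b->1: no, ba/acbca meet in 1. 2b->2: ok.
caa: 3a undefined. 3a->0: ok.
cac: 3c undefined. 3c->0: ok.
ccb: 3b undefined. 3b->0: no, ccccb/ccbac meet in 2. 3b->1: no, ba/ccbac meet in 1. 3b->2: ok.
All examples now run through 4 states with every (state, symbol) defined. Accept strings end in {1,2}, Reject strings end in {0,3}; accept={1,2}.

states=4 start=0 accept={1,2} delta: 0a->0 0b->1 0c->2 1a->1 1b->2 1c->1 2a->3 2b->2 2c->3 3a->0 3b->2 3c->0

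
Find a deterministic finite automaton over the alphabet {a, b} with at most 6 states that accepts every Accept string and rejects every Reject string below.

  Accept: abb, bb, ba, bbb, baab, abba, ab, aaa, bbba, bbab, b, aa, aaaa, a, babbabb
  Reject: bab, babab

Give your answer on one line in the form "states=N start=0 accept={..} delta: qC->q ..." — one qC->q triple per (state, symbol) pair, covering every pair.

Fold the examples into a partial DFA from state 0: repeatedly fix the first undefined (state, symbol) met by the shortest-then-alphabetical prefix, trying targets in increasing order and rejecting any under which an Accept and a Reject string meet in one state with the same remainder; add a state when all current targets are rejected. Accepting states are where Accept strings end.
a: 0a undefined. 0a->0: ok.
b: 0b undefined. 0b->0: no, abb/bab meet in 0. Open state 1: 0b->1.
ba: 1a undefined. 1a->0: no, baab/bab meet in 1. 1a->1: no, abb/bab meet in 1 with "b" left. Open state 2: 1a->2.
bb: 1b undefined. 1b->0: ok.
baa: 2a undefined. 2a->0: ok.
bab: 2b undefined. 2b->0: no, abb/bab meet in 0. 2b->1: no, bbb/bab meet in 1. 2b->2: no, ba/bab meet in 2. Open state 3: 2b->3.
baba: 3a undefined. 3a->0: no, bbb/babab meet in 1. 3a->1: no, abb/babab meet in 0. 3a->2: ok.
babb: 3b undefined. 3b->0: ok.
All examples now run through 4 states with every (state, symbol) defined. Accept strings end in {0,1,2}, Reject strings end in {3}; accept={0,1,2}.

states=4 start=0 accept={0,1,2} delta: 0a->0 0b->1 1a->2 1b->0 2a->0 2b->3 3a->2 3b->0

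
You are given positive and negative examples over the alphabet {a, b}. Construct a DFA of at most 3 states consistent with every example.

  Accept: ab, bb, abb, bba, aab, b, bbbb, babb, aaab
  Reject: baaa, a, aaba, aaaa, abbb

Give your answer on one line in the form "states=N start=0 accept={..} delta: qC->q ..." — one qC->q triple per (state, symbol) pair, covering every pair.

states=3 start=0 accept={1,2} delta: 0a->0 0b->1 1a->0 1b->2 2a->1 2b->0

Grow the machine one transition at a time. Run the examples from 0; the earliest place one falls off (shortest prefix, ties alphabetical) gets sent to the lowest-numbered state that keeps every Accept/Reject pair distinguishable — a pair clashes when both reach the same state with identical unread suffix — and to a fresh state only if none does.
a: 0a undefined. 0a->0: ok.
b: 0b undefined. 0b->0: no, ab/baaa meet in 0. Open state 1: 0b->1.
ba: 1a undefined. 1a->0: ok.
bb: 1b undefined. 1b->0: no, ab/abbb meet in 1. 1b->1: no, ab/abbb meet in 1. Open state 2: 1b->2.
bba: 2a undefined. 2a->0: no, bba/baaa meet in 0. 2a->1: ok.
bbb: 2b undefined. 2b->0: ok.
All examples now run through 3 states with every (state, symbol) defined. Accept strings end in {1,2}, Reject strings end in {0}; accept={1,2}.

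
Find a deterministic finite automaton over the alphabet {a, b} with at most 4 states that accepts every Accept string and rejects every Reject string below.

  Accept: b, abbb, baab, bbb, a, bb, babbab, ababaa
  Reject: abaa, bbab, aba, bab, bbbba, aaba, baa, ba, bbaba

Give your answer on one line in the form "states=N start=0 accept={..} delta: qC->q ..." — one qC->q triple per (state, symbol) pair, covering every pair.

Fold the examples into a partial DFA from state 0: repeatedly fix the first undefined (state, symbol) met by the shortest-then-alphabetical prefix, trying targets in increasing order and rejecting any under which an Accept and a Reject string meet in one state with the same remainder; add a state when all current targets are rejected. Accepting states are where Accept strings end.
a: 0a undefined. 0a->0: ok.
b: 0b undefined. 0b->0: no, b/abaa meet in 0. Open state 1: 0b->1.
ba: 1a undefined. 1a->0: no, b/bab meet in 1. 1a->1: no, b/abaa meet in 1. Open state 2: 1a->2.
bb: 1b undefined. 1b->0: no, b/bbab meet in 1. 1b->1: ok.
baa: 2a undefined. 2a->0: no, a/abaa meet in 0. 2a->1: no, b/abaa meet in 1. 2a->2: no, baab/bbab meet in 2 with "b" left. Open state 3: 2a->3.
bab: 2b undefined. 2b->0: no, a/bbab meet in 0. 2b->1: no, b/bbab meet in 1. 2b->2: ok.
baab: 3b undefined. 3b->0: ok.
ababaa: 3a undefined. 3a->0: ok.
All examples now run through 4 states with every (state, symbol) defined. Accept strings end in {0,1}, Reject strings end in {2,3}; accept={0,1}.

states=4 start=0 accept={0,1} delta: 0a->0 0b->1 1a->2 1b->1 2a->3 2b->2 3a->0 3b->0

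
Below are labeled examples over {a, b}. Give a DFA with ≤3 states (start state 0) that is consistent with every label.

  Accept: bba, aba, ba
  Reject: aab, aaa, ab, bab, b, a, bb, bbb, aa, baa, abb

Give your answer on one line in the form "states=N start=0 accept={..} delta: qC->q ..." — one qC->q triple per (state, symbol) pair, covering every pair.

states=3 start=0 accept={2} delta: 0a->0 0b->1 1a->2 1b->1 2a->0 2b->0

State merging on the prefix tree: take the shortest (then alphabetical) example prefix whose next move is undefined and point that move at state 0, else 1, else 2, ...; a target is out if some Accept/Reject pair would then sit in one state with the same input left (inseparable). If every existing state is out, open a new one.
a: 0a undefined. 0a->0: ok.
b: 0b undefined. 0b->0: no, bba/aab meet in 0. Open state 1: 0b->1.
ba: 1a undefined. 1a->0: no, aba/aaa meet in 0. 1a->1: no, aba/aab meet in 1. Open state 2: 1a->2.
bb: 1b undefined. 1b->0: no, bba/aaa meet in 0. 1b->1: ok.
baa: 2a undefined. 2a->0: ok.
bab: 2b undefined. 2b->0: ok.
All examples now run through 3 states with every (state, symbol) defined. Accept strings end in {2}, Reject strings end in {0,1}; accept={2}.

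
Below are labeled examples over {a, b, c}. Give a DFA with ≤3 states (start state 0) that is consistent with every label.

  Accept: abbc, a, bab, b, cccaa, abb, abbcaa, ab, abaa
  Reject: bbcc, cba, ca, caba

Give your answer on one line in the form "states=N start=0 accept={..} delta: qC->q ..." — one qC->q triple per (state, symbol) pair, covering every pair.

Grow the machine one transition at a time. Run the examples from 0; the earliest place one falls off (shortest prefix, ties alphabetical) gets sent to the lowest-numbered state that keeps every Accept/Reject pair distinguishable — a pair clashes when both reach the same state with identical unread suffix — and to a fresh state only if none does.
a: 0a undefined. 0a->0: ok.
b: 0b undefined. 0b->0: ok.
c: 0c undefined. 0c->0: no, abbc/bbcc meet in 0. Open state 1: 0c->1.
ca: 1a undefined. 1a->0: no, a/ca meet in 0. 1a->1: no, abbc/ca meet in 1. Open state 2: 1a->2.
cb: 1b undefined. 1b->0: no, a/cba meet in 0. 1b->1: ok.
cc: 1c undefined. 1c->0: no, a/bbcc meet in 0. 1c->1: no, abbc/bbcc meet in 1. 1c->2: ok.
cab: 2b undefined. 2b->0: no, a/caba meet in 0. 2b->1: ok.
ccc: 2c undefined. 2c->0: ok.
abbcaa: 2a undefined. 2a->0: ok.
All examples now run through 3 states with every (state, symbol) defined. Accept strings end in {0,1}, Reject strings end in {2}; accept={0,1}.

states=3 start=0 accept={0,1} delta: 0a->0 0b->0 0c->1 1a->2 1b->1 1c->2 2a->0 2b->1 2c->0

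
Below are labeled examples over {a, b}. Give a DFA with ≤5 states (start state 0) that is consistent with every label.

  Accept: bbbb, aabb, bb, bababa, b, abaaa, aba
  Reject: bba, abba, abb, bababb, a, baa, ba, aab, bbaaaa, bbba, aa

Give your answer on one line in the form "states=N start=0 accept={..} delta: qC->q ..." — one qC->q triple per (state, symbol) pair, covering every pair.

states=5 start=0 accept={0,4} delta: 0a->1 0b->0 1a->2 1b->2 2a->4 2b->3 3a->1 3b->0 4a->2 4b->2

State merging on the prefix tree: take the shortest (then alphabetical) example prefix whose next move is undefined and point that move at state 0, else 1, else 2, ...; a target is out if some Accept/Reject pair would then sit in one state with the same input left (inseparable). If every existing state is out, open a new one.
a: 0a undefined. 0a->0: no, aabb/abb meet in 0 with "bb" left. Open state 1: 0a->1.
b: 0b undefined. 0b->0: ok.
aa: 1a undefined. 1a->0: no, bbbb/baa meet in 0. 1a->1: no, aabb/abb meet in 1 with "bb" left. Open state 2: 1a->2.
ab: 1b undefined. 1b->0: no, bbbb/abb meet in 0. 1b->1: no, aabb/bababb meet in 2 with "bb" left. 1b->2: ok.
aab: 2b undefined. 2b->0: no, bbbb/abb meet in 0. 2b->1: no, aabb/abba meet in 2. 2b->2: no, aabb/abb meet in 2. Open state 3: 2b->3.
aba: 2a undefined. 2a->0: no, bbbb/bababb meet in 0. 2a->1: no, bababa/bba meet in 1. 2a->2: no, aabb/bababb meet in 3 with "b" left. 2a->3: no, aba/abb meet in 3. Open state 4: 2a->4.
aabb: 3b undefined. 3b->0: ok.
abaa: 4a undefined. 4a->0: no, bbbb/bbaaaa meet in 0. 4a->1: no, abaaa/baa meet in 2. 4a->2: ok.
abba: 3a undefined. 3a->0: no, bbbb/abba meet in 0. 3a->1: ok.
babab: 4b undefined. 4b->0: no, bbbb/bababb meet in 0. 4b->1: no, bababa/bababb meet in 2. 4b->2: ok.
All examples now run through 5 states with every (state, symbol) defined. Accept strings end in {0,4}, Reject strings end in {1,2,3}; accept={0,4}.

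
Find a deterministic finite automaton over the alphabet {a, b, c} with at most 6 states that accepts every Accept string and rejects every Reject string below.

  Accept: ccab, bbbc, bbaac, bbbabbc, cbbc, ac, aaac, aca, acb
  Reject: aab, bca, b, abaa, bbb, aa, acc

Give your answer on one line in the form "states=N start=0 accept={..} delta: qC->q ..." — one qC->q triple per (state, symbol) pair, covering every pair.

Grow the machine one transition at a time. Run the examples from 0; the earliest place one falls off (shortest prefix, ties alphabetical) gets sent to the lowest-numbered state that keeps every Accept/Reject pair distinguishable — a pair clashes when both reach the same state with identical unread suffix — and to a fresh state only if none does.
a: 0a undefined. 0a->0: ok.
b: 0b undefined. 0b->0: no, aca/bca meet in 0 with "ca" left. Open state 1: 0b->1.
c: 0c undefined. 0c->0: no, ccab/aab meet in 1. 0c->1: no, ac/aab meet in 1. Open state 2: 0c->2.
bb: 1b undefined. 1b->0: ok.
bc: 1c undefined. 1c->0: no, bbbc/bca meet in 0. 1c->1: no, bbbc/aab meet in 1. 1c->2: no, aca/bca meet in 2 with "a" left. Open state 3: 1c->3.
cb: 2b undefined. 2b->0: no, acb/aa meet in 0. 2b->1: no, acb/aab meet in 1. 2b->2: no, cbbc/acc meet in 2 with "c" left. 2b->3: ok.
cc: 2c undefined. 2c->0: no, ccab/aab meet in 1. 2c->1: ok.
aba: 1a undefined. 1a->0: no, ccab/aab meet in 1. 1a->1: no, ccab/aa meet in 0. 1a->2: no, aca/abaa meet in 2 with "a" left. 1a->3: ok.
aca: 2a undefined. 2a->0: no, aca/aa meet in 0. 2a->1: no, aca/aab meet in 1. 2a->2: ok.
bca: 3a undefined. 3a->0: ok.
cbb: 3b undefined. 3b->0: no, ccab/bca meet in 0. 3b->1: no, ccab/aab meet in 1. 3b->2: no, cbbc/aab meet in 1. 3b->3: ok.
cbbc: 3c undefined. 3c->0: no, bbbabbc/bca meet in 0. 3c->1: no, bbbabbc/aab meet in 1. 3c->2: ok.
All examples now run through 4 states with every (state, symbol) defined. Accept strings end in {2,3}, Reject strings end in {0,1}; accept={2,3}.

states=4 start=0 accept={2,3} delta: 0a->0 0b->1 0c->2 1a->3 1b->0 1c->3 2a->2 2b->3 2c->1 3a->0 3b->3 3c->2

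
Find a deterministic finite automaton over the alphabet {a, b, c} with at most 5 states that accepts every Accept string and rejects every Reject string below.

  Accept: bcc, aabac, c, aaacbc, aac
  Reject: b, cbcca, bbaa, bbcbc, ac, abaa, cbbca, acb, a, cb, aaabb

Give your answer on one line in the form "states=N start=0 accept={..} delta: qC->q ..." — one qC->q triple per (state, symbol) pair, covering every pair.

Grow the machine one transition at a time. Run the examples from 0; the earliest place one falls off (shortest prefix, ties alphabetical) gets sent to the lowest-numbered state that keeps every Accept/Reject pair distinguishable — a pair clashes when both reach the same state with identical unread suffix — and to a fresh state only if none does.
a: 0a undefined. 0a->0: no, c/ac meet in 0 with "c" left. Open state 1: 0a->1.
b: 0b undefined. 0b->0: ok.
c: 0c undefined. 0c->0: no, bcc/b meet in 0. 0c->1: no, bcc/ac meet in 1 with "c" left. Open state 2: 0c->2.
aa: 1a undefined. 1a->0: no, aabac/ac meet in 1 with "c" left. 1a->1: no, aac/ac meet in 1 with "c" left. 1a->2: no, c/bbaa meet in 2. Open state 3: 1a->3.
ab: 1b undefined. 1b->0: ok.
ac: 1c undefined. 1c->0: ok.
cb: 2b undefined. 2b->0: no, c/bbcbc meet in 2. 2b->1: ok.
aaa: 3a undefined. 3a->0: no, aaacbc/b meet in 0. 3a->1: ok.
aab: 3b undefined. 3b->0: no, aabac/b meet in 0. 3b->1: ok.
aac: 3c undefined. 3c->0: no, aabac/b meet in 0. 3c->1: no, aabac/a meet in 1. 3c->2: ok.
bcc: 2c undefined. 2c->0: no, bcc/b meet in 0. 2c->1: no, bcc/a meet in 1. 2c->2: ok.
cbbca: 2a undefined. 2a->0: ok.
All examples now run through 4 states with every (state, symbol) defined. Accept strings end in {2}, Reject strings end in {0,1,3}; accept={2}.

states=4 start=0 accept={2} delta: 0a->1 0b->0 0c->2 1a->3 1b->0 1c->0 2a->0 2b->1 2c->2 3a->1 3b->1 3c->2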